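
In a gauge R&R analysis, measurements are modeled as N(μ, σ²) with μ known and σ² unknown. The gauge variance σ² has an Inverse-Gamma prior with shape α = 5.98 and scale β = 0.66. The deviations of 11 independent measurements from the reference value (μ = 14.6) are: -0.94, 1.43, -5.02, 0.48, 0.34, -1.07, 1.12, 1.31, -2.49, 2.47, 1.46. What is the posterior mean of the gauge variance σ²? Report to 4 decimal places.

2.3064

With known mean μ and an Inverse-Gamma(α, β) prior on σ², the Normal likelihood is conjugate: posterior is Inv-Gamma(α + n/2, β + Σ(xᵢ−μ)²/2).
Σ(xᵢ−μ)² = (-0.94)² + (1.43)² + (-5.02)² + (0.48)² + (0.34)² + (-1.07)² + (1.12)² + (1.31)² + (-2.49)² + (2.47)² + (1.46)² = 47.0229.
Posterior: Inv-Gamma(5.98 + 11/2, 0.66 + 47.0229/2) = Inv-Gamma(11.48, 24.17145).
E[σ²|data] = β/(α−1) = 24.17145/10.48 = 2.3064.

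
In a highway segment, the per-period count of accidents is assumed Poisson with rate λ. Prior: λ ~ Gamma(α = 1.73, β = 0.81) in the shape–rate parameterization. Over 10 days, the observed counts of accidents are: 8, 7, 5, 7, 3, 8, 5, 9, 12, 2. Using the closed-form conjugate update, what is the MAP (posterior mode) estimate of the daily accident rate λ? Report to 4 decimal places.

6.1730

With a Gamma(shape α, rate β) prior, the Poisson likelihood is conjugate: the posterior is Gamma(α + ΣXᵢ, β + n).
Sum of counts S = 66 over n = 10 days.
Posterior: Gamma(α+S, β+n) = Gamma(1.73+66, 0.81+10) = Gamma(67.73, 10.81).
Mode of Gamma(α,β) for α≥1 is (α−1)/β = 66.73/10.81 = 6.1730.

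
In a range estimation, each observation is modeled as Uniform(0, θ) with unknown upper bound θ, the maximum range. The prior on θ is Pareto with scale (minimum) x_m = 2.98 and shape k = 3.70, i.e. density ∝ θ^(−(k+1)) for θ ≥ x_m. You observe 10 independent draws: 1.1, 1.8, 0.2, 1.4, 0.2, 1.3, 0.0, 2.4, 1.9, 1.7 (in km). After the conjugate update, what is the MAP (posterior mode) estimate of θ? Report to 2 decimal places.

2.98

A Pareto(scale x_m, shape k) prior on the upper bound θ of Uniform(0, θ) is conjugate: posterior is Pareto(max(x_m, max xᵢ), k + n).
Sample maximum = 2.4; prior scale x_m = 2.98 → posterior scale = max = 2.98.
Posterior shape = 3.70 + 10 = 13.70.
The Pareto density is decreasing on [x_m, ∞), so the mode is x_m = 2.98.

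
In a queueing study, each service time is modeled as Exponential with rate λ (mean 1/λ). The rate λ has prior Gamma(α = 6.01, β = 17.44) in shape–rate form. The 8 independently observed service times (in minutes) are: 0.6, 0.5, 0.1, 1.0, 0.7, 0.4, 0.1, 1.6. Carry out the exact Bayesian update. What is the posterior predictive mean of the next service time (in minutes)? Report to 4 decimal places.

1.7248

With a Gamma(shape α, rate β) prior on the exponential rate λ, the posterior after n observations with total T = Σxᵢ is Gamma(α+n, β+T).
Sum of observations T = 5.0 minutes; n = 8.
Posterior: Gamma(6.01+8, 17.44+5.0) = Gamma(14.01, 22.44).
The predictive distribution for the next observation is Lomax; its mean is β/(α−1) = 22.44/13.01 = 1.7248.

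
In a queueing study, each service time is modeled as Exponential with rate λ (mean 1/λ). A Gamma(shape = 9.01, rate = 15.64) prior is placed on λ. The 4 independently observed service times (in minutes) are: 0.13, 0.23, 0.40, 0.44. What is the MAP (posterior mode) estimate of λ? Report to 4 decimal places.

With a Gamma(shape α, rate β) prior on the exponential rate λ, the posterior after n observations with total T = Σxᵢ is Gamma(α+n, β+T).
Sum of observations T = 1.20 minutes; n = 4.
Posterior: Gamma(9.01+4, 15.64+1.20) = Gamma(13.01, 16.84).
Mode = (α−1)/β = 0.7132.

0.7132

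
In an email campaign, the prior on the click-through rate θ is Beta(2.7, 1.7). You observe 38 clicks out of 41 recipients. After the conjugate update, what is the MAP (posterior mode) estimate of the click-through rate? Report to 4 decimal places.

The Beta prior is conjugate to a Binomial/Bernoulli likelihood; the update adds successes to α and failures to β.
Posterior: Beta(α+k, β+n−k) = Beta(2.7+38, 1.7+3) = Beta(40.7, 4.7).
Mode of Beta(a,b) for a,b>1 is (a−1)/(a+b−2) = 39.7/43.4 = 0.9147.

0.9147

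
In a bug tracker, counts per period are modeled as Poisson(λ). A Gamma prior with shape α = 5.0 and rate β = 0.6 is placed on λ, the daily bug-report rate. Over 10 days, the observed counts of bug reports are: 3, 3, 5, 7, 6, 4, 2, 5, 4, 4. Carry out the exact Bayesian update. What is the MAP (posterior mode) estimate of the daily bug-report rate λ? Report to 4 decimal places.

With a Gamma(shape α, rate β) prior, the Poisson likelihood is conjugate: the posterior is Gamma(α + ΣXᵢ, β + n).
Sum of counts S = 43 over n = 10 days.
Posterior: Gamma(α+S, β+n) = Gamma(5.0+43, 0.6+10) = Gamma(48.0, 10.6).
Mode of Gamma(α,β) for α≥1 is (α−1)/β = 47.0/10.6 = 4.4340.

4.4340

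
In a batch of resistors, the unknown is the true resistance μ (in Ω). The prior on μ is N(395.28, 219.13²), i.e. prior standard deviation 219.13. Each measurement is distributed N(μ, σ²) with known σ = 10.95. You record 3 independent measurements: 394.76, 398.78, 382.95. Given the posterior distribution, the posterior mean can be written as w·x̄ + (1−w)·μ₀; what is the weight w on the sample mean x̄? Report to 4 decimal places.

For Normal data with known variance σ², a Normal(μ₀, σ₀²) prior on μ is conjugate. Posterior precision = 1/σ₀² + n/σ²; posterior mean is the precision-weighted average of μ₀ and x̄.
σ₀² = 219.13² = 48017.9569, σ² = 10.95² = 119.9025. Prior precision 1/σ₀² = 1/48017.9569; data precision n/σ² = 3/119.9025.
w = (n/σ²)/(1/σ₀² + n/σ²) = n·σ₀²/(σ² + n·σ₀²) = 3·48017.9569/(119.9025 + 3·48017.9569) = 144053.8707/144173.7732 = 0.9992.

0.9992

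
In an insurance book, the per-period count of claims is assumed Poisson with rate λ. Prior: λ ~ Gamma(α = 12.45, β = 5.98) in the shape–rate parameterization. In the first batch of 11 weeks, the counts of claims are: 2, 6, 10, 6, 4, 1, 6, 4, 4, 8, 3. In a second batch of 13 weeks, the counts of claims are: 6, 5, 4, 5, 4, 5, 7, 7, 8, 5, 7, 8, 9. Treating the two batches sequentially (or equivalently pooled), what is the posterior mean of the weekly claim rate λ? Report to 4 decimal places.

With a Gamma(shape α, rate β) prior, the Poisson likelihood is conjugate: the posterior is Gamma(α + ΣXᵢ, β + n).
Batch 1: sum of counts S = 54 over n = 11 weeks.
After batch 1: Gamma(α+S, β+n) = Gamma(12.45+54, 5.98+11) = Gamma(66.45, 16.98).
Batch 2: sum of counts S = 80 over n = 13 weeks.
After batch 2: Gamma(α+S, β+n) = Gamma(66.45+80, 16.98+13) = Gamma(146.45, 29.98).
Posterior mean = α/β = 146.45/29.98 = 4.8849.

4.8849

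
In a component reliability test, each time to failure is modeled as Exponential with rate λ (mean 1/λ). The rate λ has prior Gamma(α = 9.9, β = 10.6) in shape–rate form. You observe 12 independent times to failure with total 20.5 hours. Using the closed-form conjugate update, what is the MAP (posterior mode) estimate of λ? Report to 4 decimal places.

0.6720

With a Gamma(shape α, rate β) prior on the exponential rate λ, the posterior after n observations with total T = Σxᵢ is Gamma(α+n, β+T).
Posterior: Gamma(9.9+12, 10.6+20.5) = Gamma(21.9, 31.1).
Mode = (α−1)/β = 0.6720.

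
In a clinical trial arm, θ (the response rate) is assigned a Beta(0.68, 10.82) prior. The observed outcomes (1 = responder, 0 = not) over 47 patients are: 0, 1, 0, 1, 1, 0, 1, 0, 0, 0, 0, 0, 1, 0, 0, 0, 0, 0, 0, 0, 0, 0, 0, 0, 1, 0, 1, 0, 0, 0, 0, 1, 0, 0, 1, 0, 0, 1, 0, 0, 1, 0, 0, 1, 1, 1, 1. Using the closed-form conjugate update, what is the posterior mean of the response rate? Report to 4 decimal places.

The Beta prior is conjugate to a Binomial/Bernoulli likelihood; the update adds successes to α and failures to β.
Posterior: Beta(α+k, β+n−k) = Beta(0.68+15, 10.82+32) = Beta(15.68, 42.82).
Posterior mean = α/(α+β) = 15.68/58.50 = 0.2680.

0.2680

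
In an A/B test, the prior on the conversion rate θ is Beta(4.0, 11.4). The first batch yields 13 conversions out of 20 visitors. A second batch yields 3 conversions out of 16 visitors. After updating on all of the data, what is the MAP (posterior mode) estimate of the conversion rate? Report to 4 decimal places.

The Beta prior is conjugate to a Binomial/Bernoulli likelihood; the update adds successes to α and failures to β.
After batch 1: Beta(4.0+13, 11.4+7) = Beta(17.0, 18.4).
After batch 2: Beta(17.0+3, 18.4+13) = Beta(20.0, 31.4).
Mode of Beta(a,b) for a,b>1 is (a−1)/(a+b−2) = 19.0/49.4 = 0.3846.

0.3846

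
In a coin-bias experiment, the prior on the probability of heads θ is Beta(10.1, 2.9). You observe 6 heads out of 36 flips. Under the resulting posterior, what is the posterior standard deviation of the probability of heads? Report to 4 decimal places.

The Beta prior is conjugate to a Binomial/Bernoulli likelihood; the update adds successes to α and failures to β.
Posterior: Beta(α+k, β+n−k) = Beta(10.1+6, 2.9+30) = Beta(16.1, 32.9).
Var = αβ/((α+β)²(α+β+1)) = 16.1·32.9/(49.0²·50.0) = 0.00441224; SD = √0.00441224 = 0.0664.

0.0664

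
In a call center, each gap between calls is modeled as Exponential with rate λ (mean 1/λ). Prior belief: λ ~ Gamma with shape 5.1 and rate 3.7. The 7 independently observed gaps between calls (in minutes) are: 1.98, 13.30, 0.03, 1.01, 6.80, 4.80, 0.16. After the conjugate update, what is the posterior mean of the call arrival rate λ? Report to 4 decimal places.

0.3807

With a Gamma(shape α, rate β) prior on the exponential rate λ, the posterior after n observations with total T = Σxᵢ is Gamma(α+n, β+T).
Sum of observations T = 28.08 minutes; n = 7.
Posterior: Gamma(5.1+7, 3.7+28.08) = Gamma(12.1, 31.78).
Posterior mean of λ = α/β = 12.1/31.78 = 0.3807.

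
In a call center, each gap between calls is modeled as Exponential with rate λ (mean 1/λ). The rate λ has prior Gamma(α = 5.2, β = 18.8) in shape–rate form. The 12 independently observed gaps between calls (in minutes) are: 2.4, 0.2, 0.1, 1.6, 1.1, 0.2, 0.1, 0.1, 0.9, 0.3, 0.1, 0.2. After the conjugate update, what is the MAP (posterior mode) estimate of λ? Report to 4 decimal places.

0.6207

With a Gamma(shape α, rate β) prior on the exponential rate λ, the posterior after n observations with total T = Σxᵢ is Gamma(α+n, β+T).
Sum of observations T = 7.3 minutes; n = 12.
Posterior: Gamma(5.2+12, 18.8+7.3) = Gamma(17.2, 26.1).
Mode = (α−1)/β = 0.6207.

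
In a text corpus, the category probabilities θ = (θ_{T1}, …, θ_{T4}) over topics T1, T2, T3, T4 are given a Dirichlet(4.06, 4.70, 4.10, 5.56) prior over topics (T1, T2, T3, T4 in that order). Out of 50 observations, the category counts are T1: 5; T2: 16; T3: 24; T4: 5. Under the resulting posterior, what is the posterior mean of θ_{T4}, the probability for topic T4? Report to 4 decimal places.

0.1543

The Dirichlet prior is conjugate to the Multinomial likelihood: each posterior αⱼ = prior αⱼ + observed count nⱼ.
Posterior concentration: (9.06, 20.70, 28.10, 10.56), total = 68.42.
E[θ_{T4}|data] = α_{T4}/Σα = 10.56/68.42 = 0.1543.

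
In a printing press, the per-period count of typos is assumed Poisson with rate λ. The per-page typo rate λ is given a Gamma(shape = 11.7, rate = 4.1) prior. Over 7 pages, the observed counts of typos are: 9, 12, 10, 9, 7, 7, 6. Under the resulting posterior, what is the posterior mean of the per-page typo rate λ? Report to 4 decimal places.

6.4595

With a Gamma(shape α, rate β) prior, the Poisson likelihood is conjugate: the posterior is Gamma(α + ΣXᵢ, β + n).
Sum of counts S = 60 over n = 7 pages.
Posterior: Gamma(α+S, β+n) = Gamma(11.7+60, 4.1+7) = Gamma(71.7, 11.1).
Posterior mean = α/β = 71.7/11.1 = 6.4595.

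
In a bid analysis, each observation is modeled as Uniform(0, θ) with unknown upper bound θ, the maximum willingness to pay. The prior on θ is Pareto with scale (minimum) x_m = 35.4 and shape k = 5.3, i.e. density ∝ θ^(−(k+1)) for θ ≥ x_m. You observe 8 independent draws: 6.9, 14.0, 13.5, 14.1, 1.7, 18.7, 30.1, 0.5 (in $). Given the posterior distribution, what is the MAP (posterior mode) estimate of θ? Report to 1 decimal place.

35.4

A Pareto(scale x_m, shape k) prior on the upper bound θ of Uniform(0, θ) is conjugate: posterior is Pareto(max(x_m, max xᵢ), k + n).
Sample maximum = 30.1; prior scale x_m = 35.4 → posterior scale = max = 35.4.
Posterior shape = 5.3 + 8 = 13.3.
The Pareto density is decreasing on [x_m, ∞), so the mode is x_m = 35.4.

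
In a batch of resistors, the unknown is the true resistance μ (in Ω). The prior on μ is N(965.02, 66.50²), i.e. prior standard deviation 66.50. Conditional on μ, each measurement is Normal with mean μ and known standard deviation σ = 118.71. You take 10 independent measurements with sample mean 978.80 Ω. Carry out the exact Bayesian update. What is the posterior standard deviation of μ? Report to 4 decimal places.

32.6904

For Normal data with known variance σ², a Normal(μ₀, σ₀²) prior on μ is conjugate. Posterior precision = 1/σ₀² + n/σ²; posterior mean is the precision-weighted average of μ₀ and x̄.
σ₀² = 66.50² = 4422.25, σ² = 118.71² = 14092.0641; σ² + n·σ₀² = 14092.0641 + 10·4422.25 = 58314.5641.
Posterior precision = 1/σ₀² + n/σ² = 1/4422.25 + 10/14092.0641 = (σ² + n·σ₀²)/(σ₀²σ²) = 58314.5641/(4422.25·14092.0641); posterior variance σₙ² = σ₀²σ²/(σ² + n·σ₀²) = 4422.25·14092.0641/58314.5641 = 1068.663231.
Posterior SD = √σₙ² = √(4422.25·14092.0641/58314.5641) = 32.6904.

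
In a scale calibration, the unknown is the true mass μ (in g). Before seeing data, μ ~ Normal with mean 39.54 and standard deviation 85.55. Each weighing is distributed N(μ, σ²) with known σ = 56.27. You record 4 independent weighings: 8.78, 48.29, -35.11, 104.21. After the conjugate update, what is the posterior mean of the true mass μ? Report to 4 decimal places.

32.3231

For Normal data with known variance σ², a Normal(μ₀, σ₀²) prior on μ is conjugate. Posterior precision = 1/σ₀² + n/σ²; posterior mean is the precision-weighted average of μ₀ and x̄.
Σxᵢ = 8.78 + 48.29 + (-35.11) + 104.21 = 126.17, so n·x̄ = 126.17.
σ₀² = 85.55² = 7318.8025, σ² = 56.27² = 3166.3129; σ² + n·σ₀² = 3166.3129 + 4·7318.8025 = 32441.5229.
Posterior mean = (μ₀/σ₀² + n·x̄/σ²)/(1/σ₀² + n/σ²) = (σ²·μ₀ + σ₀²·n·x̄)/(σ² + n·σ₀²) = (3166.3129·39.54 + 7318.8025·126.17)/32441.5229 = 1048609.323491/32441.5229 = 32.3231.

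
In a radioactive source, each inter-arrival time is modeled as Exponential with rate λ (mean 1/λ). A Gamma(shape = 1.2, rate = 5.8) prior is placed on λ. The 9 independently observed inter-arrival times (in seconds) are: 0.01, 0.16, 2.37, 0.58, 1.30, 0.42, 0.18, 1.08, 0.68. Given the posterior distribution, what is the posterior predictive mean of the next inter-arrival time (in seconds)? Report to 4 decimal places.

1.3674

With a Gamma(shape α, rate β) prior on the exponential rate λ, the posterior after n observations with total T = Σxᵢ is Gamma(α+n, β+T).
Sum of observations T = 6.78 seconds; n = 9.
Posterior: Gamma(1.2+9, 5.8+6.78) = Gamma(10.2, 12.58).
The predictive distribution for the next observation is Lomax; its mean is β/(α−1) = 12.58/9.2 = 1.3674.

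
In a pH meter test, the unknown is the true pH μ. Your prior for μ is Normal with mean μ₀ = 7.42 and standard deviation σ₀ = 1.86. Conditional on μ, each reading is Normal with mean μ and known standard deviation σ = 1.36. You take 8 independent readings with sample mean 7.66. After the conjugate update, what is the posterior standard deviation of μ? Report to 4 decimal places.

For Normal data with known variance σ², a Normal(μ₀, σ₀²) prior on μ is conjugate. Posterior precision = 1/σ₀² + n/σ²; posterior mean is the precision-weighted average of μ₀ and x̄.
σ₀² = 1.86² = 3.4596, σ² = 1.36² = 1.8496; σ² + n·σ₀² = 1.8496 + 8·3.4596 = 29.5264.
Posterior precision = 1/σ₀² + n/σ² = 1/3.4596 + 8/1.8496 = (σ² + n·σ₀²)/(σ₀²σ²) = 29.5264/(3.4596·1.8496); posterior variance σₙ² = σ₀²σ²/(σ² + n·σ₀²) = 3.4596·1.8496/29.5264 = 0.216717.
Posterior SD = √σₙ² = √(3.4596·1.8496/29.5264) = 0.4655.

0.4655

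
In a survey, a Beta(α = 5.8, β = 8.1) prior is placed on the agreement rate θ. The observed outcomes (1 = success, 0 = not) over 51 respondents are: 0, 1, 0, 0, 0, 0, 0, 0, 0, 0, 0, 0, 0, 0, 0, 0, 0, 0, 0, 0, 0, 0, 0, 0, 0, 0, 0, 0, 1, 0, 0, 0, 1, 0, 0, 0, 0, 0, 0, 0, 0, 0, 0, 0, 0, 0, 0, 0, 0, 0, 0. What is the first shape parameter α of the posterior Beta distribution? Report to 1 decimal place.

The Beta prior is conjugate to a Binomial/Bernoulli likelihood; the update adds successes to α and failures to β.
Posterior: Beta(α+k, β+n−k) = Beta(5.8+3, 8.1+48) = Beta(8.8, 56.1).
Posterior α = 8.8.

8.8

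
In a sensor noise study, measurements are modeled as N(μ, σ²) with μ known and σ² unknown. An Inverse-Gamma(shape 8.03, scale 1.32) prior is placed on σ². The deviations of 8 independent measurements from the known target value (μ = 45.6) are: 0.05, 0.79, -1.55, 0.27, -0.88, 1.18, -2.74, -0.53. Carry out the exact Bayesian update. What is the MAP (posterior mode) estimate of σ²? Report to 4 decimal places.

0.6024

With known mean μ and an Inverse-Gamma(α, β) prior on σ², the Normal likelihood is conjugate: posterior is Inv-Gamma(α + n/2, β + Σ(xᵢ−μ)²/2).
Σ(xᵢ−μ)² = (0.05)² + (0.79)² + (-1.55)² + (0.27)² + (-0.88)² + (1.18)² + (-2.74)² + (-0.53)² = 13.0573.
Posterior: Inv-Gamma(8.03 + 8/2, 1.32 + 13.0573/2) = Inv-Gamma(12.03, 7.84865).
Mode = β/(α+1) = 7.84865/13.03 = 0.6024.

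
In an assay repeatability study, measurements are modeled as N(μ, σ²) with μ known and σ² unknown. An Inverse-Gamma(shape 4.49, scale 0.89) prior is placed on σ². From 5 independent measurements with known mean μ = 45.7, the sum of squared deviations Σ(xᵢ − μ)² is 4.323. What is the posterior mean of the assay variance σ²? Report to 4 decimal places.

With known mean μ and an Inverse-Gamma(α, β) prior on σ², the Normal likelihood is conjugate: posterior is Inv-Gamma(α + n/2, β + Σ(xᵢ−μ)²/2).
Posterior: Inv-Gamma(4.49 + 5/2, 0.89 + 4.323/2) = Inv-Gamma(6.99, 3.0515).
E[σ²|data] = β/(α−1) = 3.0515/5.99 = 0.5094.

0.5094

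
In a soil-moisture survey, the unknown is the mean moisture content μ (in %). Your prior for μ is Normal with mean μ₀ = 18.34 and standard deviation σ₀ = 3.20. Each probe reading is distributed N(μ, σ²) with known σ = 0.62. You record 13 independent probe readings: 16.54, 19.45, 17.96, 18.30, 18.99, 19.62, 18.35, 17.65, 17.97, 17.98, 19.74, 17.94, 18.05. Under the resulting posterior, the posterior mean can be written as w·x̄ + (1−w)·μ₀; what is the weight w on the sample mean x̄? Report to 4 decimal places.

0.9971

For Normal data with known variance σ², a Normal(μ₀, σ₀²) prior on μ is conjugate. Posterior precision = 1/σ₀² + n/σ²; posterior mean is the precision-weighted average of μ₀ and x̄.
σ₀² = 3.20² = 10.24, σ² = 0.62² = 0.3844. Prior precision 1/σ₀² = 1/10.24; data precision n/σ² = 13/0.3844.
w = (n/σ²)/(1/σ₀² + n/σ²) = n·σ₀²/(σ² + n·σ₀²) = 13·10.24/(0.3844 + 13·10.24) = 133.12/133.5044 = 0.9971.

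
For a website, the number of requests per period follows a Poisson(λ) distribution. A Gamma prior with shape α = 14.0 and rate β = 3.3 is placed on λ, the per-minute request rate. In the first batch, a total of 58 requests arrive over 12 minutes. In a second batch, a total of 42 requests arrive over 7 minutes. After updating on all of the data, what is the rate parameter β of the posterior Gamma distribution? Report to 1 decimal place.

With a Gamma(shape α, rate β) prior, the Poisson likelihood is conjugate: the posterior is Gamma(α + ΣXᵢ, β + n).
After batch 1: Gamma(α+S, β+n) = Gamma(14.0+58, 3.3+12) = Gamma(72.0, 15.3).
After batch 2: Gamma(α+S, β+n) = Gamma(72.0+42, 15.3+7) = Gamma(114.0, 22.3).
Posterior β = 22.3.

22.3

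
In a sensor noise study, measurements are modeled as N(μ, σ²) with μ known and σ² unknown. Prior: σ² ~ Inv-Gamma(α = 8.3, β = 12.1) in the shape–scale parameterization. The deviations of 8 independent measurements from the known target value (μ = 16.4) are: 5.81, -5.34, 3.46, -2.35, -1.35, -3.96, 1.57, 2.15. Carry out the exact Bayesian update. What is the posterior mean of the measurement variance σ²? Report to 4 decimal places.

With known mean μ and an Inverse-Gamma(α, β) prior on σ², the Normal likelihood is conjugate: posterior is Inv-Gamma(α + n/2, β + Σ(xᵢ−μ)²/2).
Σ(xᵢ−μ)² = (5.81)² + (-5.34)² + (3.46)² + (-2.35)² + (-1.35)² + (-3.96)² + (1.57)² + (2.15)² = 104.3573.
Posterior: Inv-Gamma(8.3 + 8/2, 12.1 + 104.3573/2) = Inv-Gamma(12.30, 64.27865).
E[σ²|data] = β/(α−1) = 64.27865/11.30 = 5.6884.

5.6884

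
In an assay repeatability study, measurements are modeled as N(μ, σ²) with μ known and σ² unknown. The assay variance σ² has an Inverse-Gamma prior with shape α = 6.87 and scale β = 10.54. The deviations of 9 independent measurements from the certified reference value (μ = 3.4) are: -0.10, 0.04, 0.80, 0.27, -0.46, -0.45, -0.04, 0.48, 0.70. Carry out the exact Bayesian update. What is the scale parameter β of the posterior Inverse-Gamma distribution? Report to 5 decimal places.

11.47030

With known mean μ and an Inverse-Gamma(α, β) prior on σ², the Normal likelihood is conjugate: posterior is Inv-Gamma(α + n/2, β + Σ(xᵢ−μ)²/2).
Σ(xᵢ−μ)² = (-0.10)² + (0.04)² + (0.80)² + (0.27)² + (-0.46)² + (-0.45)² + (-0.04)² + (0.48)² + (0.70)² = 1.8606.
Posterior: Inv-Gamma(6.87 + 9/2, 10.54 + 1.8606/2) = Inv-Gamma(11.37, 11.47030).
Posterior β = 11.47030.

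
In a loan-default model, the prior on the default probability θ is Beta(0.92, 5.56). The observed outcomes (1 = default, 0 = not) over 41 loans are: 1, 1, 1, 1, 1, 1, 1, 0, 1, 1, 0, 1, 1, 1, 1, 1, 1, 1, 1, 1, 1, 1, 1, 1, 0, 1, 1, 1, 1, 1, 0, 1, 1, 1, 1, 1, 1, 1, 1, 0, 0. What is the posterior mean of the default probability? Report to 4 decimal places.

0.7565

The Beta prior is conjugate to a Binomial/Bernoulli likelihood; the update adds successes to α and failures to β.
Posterior: Beta(α+k, β+n−k) = Beta(0.92+35, 5.56+6) = Beta(35.92, 11.56).
Posterior mean = α/(α+β) = 35.92/47.48 = 0.7565.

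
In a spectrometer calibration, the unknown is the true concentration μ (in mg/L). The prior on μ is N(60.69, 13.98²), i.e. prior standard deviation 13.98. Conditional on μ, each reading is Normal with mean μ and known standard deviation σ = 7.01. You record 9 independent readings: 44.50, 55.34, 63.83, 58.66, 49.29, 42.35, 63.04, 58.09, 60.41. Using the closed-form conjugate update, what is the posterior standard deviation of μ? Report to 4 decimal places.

2.3047

For Normal data with known variance σ², a Normal(μ₀, σ₀²) prior on μ is conjugate. Posterior precision = 1/σ₀² + n/σ²; posterior mean is the precision-weighted average of μ₀ and x̄.
σ₀² = 13.98² = 195.4404, σ² = 7.01² = 49.1401; σ² + n·σ₀² = 49.1401 + 9·195.4404 = 1808.1037.
Posterior precision = 1/σ₀² + n/σ² = 1/195.4404 + 9/49.1401 = (σ² + n·σ₀²)/(σ₀²σ²) = 1808.1037/(195.4404·49.1401); posterior variance σₙ² = σ₀²σ²/(σ² + n·σ₀²) = 195.4404·49.1401/1808.1037 = 5.311621.
Posterior SD = √σₙ² = √(195.4404·49.1401/1808.1037) = 2.3047.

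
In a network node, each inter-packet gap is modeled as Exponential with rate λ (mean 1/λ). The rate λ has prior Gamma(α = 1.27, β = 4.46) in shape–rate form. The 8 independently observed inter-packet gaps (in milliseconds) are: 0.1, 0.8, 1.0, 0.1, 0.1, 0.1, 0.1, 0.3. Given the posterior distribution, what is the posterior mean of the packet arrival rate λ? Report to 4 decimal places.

1.3130

With a Gamma(shape α, rate β) prior on the exponential rate λ, the posterior after n observations with total T = Σxᵢ is Gamma(α+n, β+T).
Sum of observations T = 2.6 milliseconds; n = 8.
Posterior: Gamma(1.27+8, 4.46+2.6) = Gamma(9.27, 7.06).
Posterior mean of λ = α/β = 9.27/7.06 = 1.3130.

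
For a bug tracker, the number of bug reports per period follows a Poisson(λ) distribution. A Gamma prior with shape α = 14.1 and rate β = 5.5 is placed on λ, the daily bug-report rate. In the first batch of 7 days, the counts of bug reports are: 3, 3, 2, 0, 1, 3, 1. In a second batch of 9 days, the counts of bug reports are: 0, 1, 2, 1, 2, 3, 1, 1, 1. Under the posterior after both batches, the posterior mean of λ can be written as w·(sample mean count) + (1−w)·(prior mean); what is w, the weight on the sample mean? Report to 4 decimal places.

0.7442

With a Gamma(shape α, rate β) prior, the Poisson likelihood is conjugate: the posterior is Gamma(α + ΣXᵢ, β + n).
Total number of days: n = 7 + 9 = 16.
Posterior mean = (α₀+S)/(β₀+n) = [n/(β₀+n)]·(S/n) + [β₀/(β₀+n)]·(α₀/β₀), so only n and β₀ enter the weight.
Weight on data w = n/(β₀+n) = 16/(5.5+16) = 16/21.5 = 0.7442.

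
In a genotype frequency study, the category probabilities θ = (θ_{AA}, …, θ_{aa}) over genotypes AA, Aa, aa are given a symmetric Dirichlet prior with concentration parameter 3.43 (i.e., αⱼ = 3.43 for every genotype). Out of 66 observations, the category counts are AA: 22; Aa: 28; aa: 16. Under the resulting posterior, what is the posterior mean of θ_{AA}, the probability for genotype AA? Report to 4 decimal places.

The Dirichlet prior is conjugate to the Multinomial likelihood: each posterior αⱼ = prior αⱼ + observed count nⱼ.
Posterior concentration: (25.43, 31.43, 19.43), total = 76.29.
E[θ_{AA}|data] = α_{AA}/Σα = 25.43/76.29 = 0.3333.

0.3333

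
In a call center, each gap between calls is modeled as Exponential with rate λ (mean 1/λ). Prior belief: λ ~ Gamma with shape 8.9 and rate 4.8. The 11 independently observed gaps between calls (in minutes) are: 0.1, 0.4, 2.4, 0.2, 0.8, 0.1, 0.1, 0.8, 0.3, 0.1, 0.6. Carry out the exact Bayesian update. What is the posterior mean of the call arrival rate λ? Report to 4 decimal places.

1.8598

With a Gamma(shape α, rate β) prior on the exponential rate λ, the posterior after n observations with total T = Σxᵢ is Gamma(α+n, β+T).
Sum of observations T = 5.9 minutes; n = 11.
Posterior: Gamma(8.9+11, 4.8+5.9) = Gamma(19.9, 10.7).
Posterior mean of λ = α/β = 19.9/10.7 = 1.8598.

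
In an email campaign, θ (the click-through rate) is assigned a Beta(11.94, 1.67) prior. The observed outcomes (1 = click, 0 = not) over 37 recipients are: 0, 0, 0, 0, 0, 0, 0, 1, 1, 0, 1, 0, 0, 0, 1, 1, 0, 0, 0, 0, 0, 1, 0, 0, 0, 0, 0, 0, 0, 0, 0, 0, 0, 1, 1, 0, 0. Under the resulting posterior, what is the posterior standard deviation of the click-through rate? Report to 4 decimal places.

0.0680

The Beta prior is conjugate to a Binomial/Bernoulli likelihood; the update adds successes to α and failures to β.
Posterior: Beta(α+k, β+n−k) = Beta(11.94+8, 1.67+29) = Beta(19.94, 30.67).
Var = αβ/((α+β)²(α+β+1)) = 19.94·30.67/(50.61²·51.61) = 0.00462629; SD = √0.00462629 = 0.0680.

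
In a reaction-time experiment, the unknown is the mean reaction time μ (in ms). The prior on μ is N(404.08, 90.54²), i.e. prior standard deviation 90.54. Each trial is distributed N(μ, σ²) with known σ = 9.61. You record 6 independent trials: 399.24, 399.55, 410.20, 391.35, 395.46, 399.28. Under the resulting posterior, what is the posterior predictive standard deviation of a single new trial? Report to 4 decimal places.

For Normal data with known variance σ², a Normal(μ₀, σ₀²) prior on μ is conjugate. Posterior precision = 1/σ₀² + n/σ²; posterior mean is the precision-weighted average of μ₀ and x̄.
σ₀² = 90.54² = 8197.4916, σ² = 9.61² = 92.3521; σ² + n·σ₀² = 92.3521 + 6·8197.4916 = 49277.3017.
Posterior precision = 1/σ₀² + n/σ² = 1/8197.4916 + 6/92.3521 = (σ² + n·σ₀²)/(σ₀²σ²) = 49277.3017/(8197.4916·92.3521); posterior variance σₙ² = σ₀²σ²/(σ² + n·σ₀²) = 8197.4916·92.3521/49277.3017 = 15.363170.
Predictive variance for one new observation = σₙ² + σ² = 8197.4916·92.3521/49277.3017 + 92.3521 = σ²·(σ₀² + 49277.3017)/49277.3017 = 92.3521·57474.7933/49277.3017 = 107.715270; SD = √(92.3521·57474.7933/49277.3017) = 10.3786.

10.3786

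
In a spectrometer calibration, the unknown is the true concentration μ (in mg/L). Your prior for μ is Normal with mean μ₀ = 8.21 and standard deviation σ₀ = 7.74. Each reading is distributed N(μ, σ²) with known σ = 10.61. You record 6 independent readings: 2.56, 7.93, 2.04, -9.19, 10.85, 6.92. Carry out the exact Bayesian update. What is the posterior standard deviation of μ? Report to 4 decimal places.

3.7799

For Normal data with known variance σ², a Normal(μ₀, σ₀²) prior on μ is conjugate. Posterior precision = 1/σ₀² + n/σ²; posterior mean is the precision-weighted average of μ₀ and x̄.
σ₀² = 7.74² = 59.9076, σ² = 10.61² = 112.5721; σ² + n·σ₀² = 112.5721 + 6·59.9076 = 472.0177.
Posterior precision = 1/σ₀² + n/σ² = 1/59.9076 + 6/112.5721 = (σ² + n·σ₀²)/(σ₀²σ²) = 472.0177/(59.9076·112.5721); posterior variance σₙ² = σ₀²σ²/(σ² + n·σ₀²) = 59.9076·112.5721/472.0177 = 14.287440.
Posterior SD = √σₙ² = √(59.9076·112.5721/472.0177) = 3.7799.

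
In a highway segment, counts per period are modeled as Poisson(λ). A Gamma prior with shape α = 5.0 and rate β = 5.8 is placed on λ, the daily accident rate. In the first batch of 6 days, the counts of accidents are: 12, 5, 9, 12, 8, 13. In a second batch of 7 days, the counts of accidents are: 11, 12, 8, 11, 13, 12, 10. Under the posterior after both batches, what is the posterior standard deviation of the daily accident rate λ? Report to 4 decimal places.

With a Gamma(shape α, rate β) prior, the Poisson likelihood is conjugate: the posterior is Gamma(α + ΣXᵢ, β + n).
Batch 1: sum of counts S = 59 over n = 6 days.
After batch 1: Gamma(α+S, β+n) = Gamma(5.0+59, 5.8+6) = Gamma(64.0, 11.8).
Batch 2: sum of counts S = 77 over n = 7 days.
After batch 2: Gamma(α+S, β+n) = Gamma(64.0+77, 11.8+7) = Gamma(141.0, 18.8).
SD = √α/β = √141.0/18.8 = 0.6316.

0.6316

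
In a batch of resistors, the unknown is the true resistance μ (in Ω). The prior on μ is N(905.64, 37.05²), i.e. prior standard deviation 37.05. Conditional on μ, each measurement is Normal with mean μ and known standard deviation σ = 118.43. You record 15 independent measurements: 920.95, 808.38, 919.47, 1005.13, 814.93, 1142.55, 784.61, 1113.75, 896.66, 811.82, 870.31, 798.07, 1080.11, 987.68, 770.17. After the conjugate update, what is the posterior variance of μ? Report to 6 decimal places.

556.186524

For Normal data with known variance σ², a Normal(μ₀, σ₀²) prior on μ is conjugate. Posterior precision = 1/σ₀² + n/σ²; posterior mean is the precision-weighted average of μ₀ and x̄.
σ₀² = 37.05² = 1372.7025, σ² = 118.43² = 14025.6649; σ² + n·σ₀² = 14025.6649 + 15·1372.7025 = 34616.2024.
Posterior precision = 1/σ₀² + n/σ² = 1/1372.7025 + 15/14025.6649 = (σ² + n·σ₀²)/(σ₀²σ²) = 34616.2024/(1372.7025·14025.6649); posterior variance σₙ² = σ₀²σ²/(σ² + n·σ₀²) = 1372.7025·14025.6649/34616.2024 = 556.186524.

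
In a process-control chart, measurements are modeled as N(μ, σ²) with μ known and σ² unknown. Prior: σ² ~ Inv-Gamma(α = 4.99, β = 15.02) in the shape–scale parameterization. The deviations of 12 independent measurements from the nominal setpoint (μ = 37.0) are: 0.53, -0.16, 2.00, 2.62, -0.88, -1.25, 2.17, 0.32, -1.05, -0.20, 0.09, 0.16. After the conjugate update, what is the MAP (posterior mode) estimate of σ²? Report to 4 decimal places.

With known mean μ and an Inverse-Gamma(α, β) prior on σ², the Normal likelihood is conjugate: posterior is Inv-Gamma(α + n/2, β + Σ(xᵢ−μ)²/2).
Σ(xᵢ−μ)² = (0.53)² + (-0.16)² + (2.00)² + (2.62)² + (-0.88)² + (-1.25)² + (2.17)² + (0.32)² + (-1.05)² + (-0.20)² + (0.09)² + (0.16)² = 19.4953.
Posterior: Inv-Gamma(4.99 + 12/2, 15.02 + 19.4953/2) = Inv-Gamma(10.99, 24.76765).
Mode = β/(α+1) = 24.76765/11.99 = 2.0657.

2.0657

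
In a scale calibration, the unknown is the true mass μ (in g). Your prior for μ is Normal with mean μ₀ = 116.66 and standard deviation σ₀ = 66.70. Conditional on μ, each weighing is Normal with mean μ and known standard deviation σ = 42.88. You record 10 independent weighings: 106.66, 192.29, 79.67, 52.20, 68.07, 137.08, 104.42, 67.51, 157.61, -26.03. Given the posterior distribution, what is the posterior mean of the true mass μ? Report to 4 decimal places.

For Normal data with known variance σ², a Normal(μ₀, σ₀²) prior on μ is conjugate. Posterior precision = 1/σ₀² + n/σ²; posterior mean is the precision-weighted average of μ₀ and x̄.
Σxᵢ = 106.66 + 192.29 + 79.67 + 52.20 + 68.07 + 137.08 + 104.42 + 67.51 + 157.61 + (-26.03) = 939.48, so n·x̄ = 939.48.
σ₀² = 66.70² = 4448.89, σ² = 42.88² = 1838.6944; σ² + n·σ₀² = 1838.6944 + 10·4448.89 = 46327.5944.
Posterior mean = (μ₀/σ₀² + n·x̄/σ²)/(1/σ₀² + n/σ²) = (σ²·μ₀ + σ₀²·n·x̄)/(σ² + n·σ₀²) = (1838.6944·116.66 + 4448.89·939.48)/46327.5944 = 4394145.265904/46327.5944 = 94.8494.

94.8494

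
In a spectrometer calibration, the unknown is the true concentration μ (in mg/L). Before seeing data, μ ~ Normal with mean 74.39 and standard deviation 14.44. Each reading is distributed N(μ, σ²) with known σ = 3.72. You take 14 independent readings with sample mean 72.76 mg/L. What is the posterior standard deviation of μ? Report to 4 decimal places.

For Normal data with known variance σ², a Normal(μ₀, σ₀²) prior on μ is conjugate. Posterior precision = 1/σ₀² + n/σ²; posterior mean is the precision-weighted average of μ₀ and x̄.
σ₀² = 14.44² = 208.5136, σ² = 3.72² = 13.8384; σ² + n·σ₀² = 13.8384 + 14·208.5136 = 2933.0288.
Posterior precision = 1/σ₀² + n/σ² = 1/208.5136 + 14/13.8384 = (σ² + n·σ₀²)/(σ₀²σ²) = 2933.0288/(208.5136·13.8384); posterior variance σₙ² = σ₀²σ²/(σ² + n·σ₀²) = 208.5136·13.8384/2933.0288 = 0.983793.
Posterior SD = √σₙ² = √(208.5136·13.8384/2933.0288) = 0.9919.

0.9919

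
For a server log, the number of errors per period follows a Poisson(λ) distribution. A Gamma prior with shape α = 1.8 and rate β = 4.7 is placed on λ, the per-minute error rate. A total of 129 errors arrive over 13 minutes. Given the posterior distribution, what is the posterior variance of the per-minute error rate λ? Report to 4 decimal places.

With a Gamma(shape α, rate β) prior, the Poisson likelihood is conjugate: the posterior is Gamma(α + ΣXᵢ, β + n).
Posterior: Gamma(α+S, β+n) = Gamma(1.8+129, 4.7+13) = Gamma(130.8, 17.7).
Var = α/β² = 130.8/17.7² = 0.4175.

0.4175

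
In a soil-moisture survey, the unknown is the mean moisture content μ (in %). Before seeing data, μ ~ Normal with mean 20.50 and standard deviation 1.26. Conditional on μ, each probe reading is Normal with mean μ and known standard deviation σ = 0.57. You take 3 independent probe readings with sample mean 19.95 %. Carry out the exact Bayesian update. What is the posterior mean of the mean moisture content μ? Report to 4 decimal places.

19.9851

For Normal data with known variance σ², a Normal(μ₀, σ₀²) prior on μ is conjugate. Posterior precision = 1/σ₀² + n/σ²; posterior mean is the precision-weighted average of μ₀ and x̄.
n·x̄ = 3·19.95 = 59.85.
σ₀² = 1.26² = 1.5876, σ² = 0.57² = 0.3249; σ² + n·σ₀² = 0.3249 + 3·1.5876 = 5.0877.
Posterior mean = (μ₀/σ₀² + n·x̄/σ²)/(1/σ₀² + n/σ²) = (σ²·μ₀ + σ₀²·n·x̄)/(σ² + n·σ₀²) = (0.3249·20.50 + 1.5876·59.85)/5.0877 = 101.67831/5.0877 = 19.9851.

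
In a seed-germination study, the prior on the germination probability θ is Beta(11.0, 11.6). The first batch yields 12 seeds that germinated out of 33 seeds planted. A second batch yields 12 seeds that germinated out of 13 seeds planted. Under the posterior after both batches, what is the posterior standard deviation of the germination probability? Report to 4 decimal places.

0.0599

The Beta prior is conjugate to a Binomial/Bernoulli likelihood; the update adds successes to α and failures to β.
After batch 1: Beta(11.0+12, 11.6+21) = Beta(23.0, 32.6).
After batch 2: Beta(23.0+12, 32.6+1) = Beta(35.0, 33.6).
Var = αβ/((α+β)²(α+β+1)) = 35.0·33.6/(68.6²·69.6) = 0.00359046; SD = √0.00359046 = 0.0599.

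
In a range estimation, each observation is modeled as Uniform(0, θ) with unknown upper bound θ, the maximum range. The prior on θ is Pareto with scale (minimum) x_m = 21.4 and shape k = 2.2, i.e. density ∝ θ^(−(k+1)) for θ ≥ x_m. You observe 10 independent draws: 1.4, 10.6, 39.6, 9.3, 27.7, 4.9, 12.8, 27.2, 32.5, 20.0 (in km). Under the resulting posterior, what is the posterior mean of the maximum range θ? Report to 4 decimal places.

A Pareto(scale x_m, shape k) prior on the upper bound θ of Uniform(0, θ) is conjugate: posterior is Pareto(max(x_m, max xᵢ), k + n).
Sample maximum = 39.6; prior scale x_m = 21.4 → posterior scale = max = 39.6.
Posterior shape = 2.2 + 10 = 12.2.
E[θ|data] = k·x_m/(k−1) = 12.2·39.6/11.2 = 43.1357.

43.1357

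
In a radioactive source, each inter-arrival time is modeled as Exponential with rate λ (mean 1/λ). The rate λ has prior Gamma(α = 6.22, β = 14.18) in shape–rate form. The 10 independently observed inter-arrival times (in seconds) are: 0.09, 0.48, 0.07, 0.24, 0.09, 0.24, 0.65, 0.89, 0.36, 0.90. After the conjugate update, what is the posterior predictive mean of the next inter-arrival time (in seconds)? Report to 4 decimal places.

1.1951

With a Gamma(shape α, rate β) prior on the exponential rate λ, the posterior after n observations with total T = Σxᵢ is Gamma(α+n, β+T).
Sum of observations T = 4.01 seconds; n = 10.
Posterior: Gamma(6.22+10, 14.18+4.01) = Gamma(16.22, 18.19).
The predictive distribution for the next observation is Lomax; its mean is β/(α−1) = 18.19/15.22 = 1.1951.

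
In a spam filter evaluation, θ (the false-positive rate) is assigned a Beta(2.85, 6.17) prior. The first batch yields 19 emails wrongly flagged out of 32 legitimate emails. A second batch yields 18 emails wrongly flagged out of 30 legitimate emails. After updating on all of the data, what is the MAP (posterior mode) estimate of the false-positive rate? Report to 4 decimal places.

The Beta prior is conjugate to a Binomial/Bernoulli likelihood; the update adds successes to α and failures to β.
After batch 1: Beta(2.85+19, 6.17+13) = Beta(21.85, 19.17).
After batch 2: Beta(21.85+18, 19.17+12) = Beta(39.85, 31.17).
Mode of Beta(a,b) for a,b>1 is (a−1)/(a+b−2) = 38.85/69.02 = 0.5629.

0.5629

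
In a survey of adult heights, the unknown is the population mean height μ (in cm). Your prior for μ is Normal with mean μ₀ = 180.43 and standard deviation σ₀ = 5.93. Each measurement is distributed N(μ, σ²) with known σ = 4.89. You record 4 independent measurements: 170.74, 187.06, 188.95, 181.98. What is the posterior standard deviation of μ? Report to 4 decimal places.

2.2604

For Normal data with known variance σ², a Normal(μ₀, σ₀²) prior on μ is conjugate. Posterior precision = 1/σ₀² + n/σ²; posterior mean is the precision-weighted average of μ₀ and x̄.
σ₀² = 5.93² = 35.1649, σ² = 4.89² = 23.9121; σ² + n·σ₀² = 23.9121 + 4·35.1649 = 164.5717.
Posterior precision = 1/σ₀² + n/σ² = 1/35.1649 + 4/23.9121 = (σ² + n·σ₀²)/(σ₀²σ²) = 164.5717/(35.1649·23.9121); posterior variance σₙ² = σ₀²σ²/(σ² + n·σ₀²) = 35.1649·23.9121/164.5717 = 5.109424.
Posterior SD = √σₙ² = √(35.1649·23.9121/164.5717) = 2.2604.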